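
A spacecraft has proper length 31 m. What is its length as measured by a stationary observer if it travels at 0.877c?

Proper length L₀ = 31 m
γ = 1/√(1 - 0.877²) = 2.081
L = L₀/γ = 31/2.081 = 14.90 m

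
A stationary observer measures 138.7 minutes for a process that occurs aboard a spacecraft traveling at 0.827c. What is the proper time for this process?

Dilated time Δt = 138.7 minutes
γ = 1/√(1 - 0.827²) = 1.7787
Δt₀ = Δt/γ = 138.7/1.7787 = 77.98 minutes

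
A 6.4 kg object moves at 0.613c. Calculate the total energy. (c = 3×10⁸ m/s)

γ = 1/√(1 - 0.613²) = 1.2657
mc² = 6.4 × (3×10⁸)² = 5.760×10¹⁷ J
E = γmc² = 1.2657 × 5.760×10¹⁷ = 7.290×10¹⁷ J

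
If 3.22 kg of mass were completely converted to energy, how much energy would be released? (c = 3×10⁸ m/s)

Using E = mc²:
c² = (3×10⁸)² = 9×10¹⁶ m²/s²
E = 3.22 × 9×10¹⁶ = 2.898×10¹⁷ J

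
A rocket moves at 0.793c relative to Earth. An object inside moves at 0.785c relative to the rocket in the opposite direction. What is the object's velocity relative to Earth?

Object's velocity in rocket frame is u' = -0.785c
u = (u' + v)/(1 + u'v/c²) = (v - 0.785)/(1 - 0.785·v/c²)
Numerator: 0.793 - 0.785 = 0.008
Denominator: 1 - 0.622505 = 0.377495
u = 0.008/0.377495 = 0.02119c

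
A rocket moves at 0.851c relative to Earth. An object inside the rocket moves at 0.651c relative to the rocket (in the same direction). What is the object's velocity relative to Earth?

u = (u' + v)/(1 + u'v/c²)
Numerator: 0.651 + 0.851 = 1.502
Denominator: 1 + 0.554001 = 1.554001
u = 1.502/1.554001 = 0.9665c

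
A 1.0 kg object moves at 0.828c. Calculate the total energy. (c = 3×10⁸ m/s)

γ = 1/√(1 - 0.828²) = 1.783
mc² = 1.0 × (3×10⁸)² = 9.000×10¹⁶ J
E = γmc² = 1.783 × 9.000×10¹⁶ = 1.605×10¹⁷ J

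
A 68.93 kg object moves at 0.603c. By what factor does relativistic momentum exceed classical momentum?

p_rel = γmv, p_class = mv
Ratio = γ = 1/√(1 - 0.603²) = 1.254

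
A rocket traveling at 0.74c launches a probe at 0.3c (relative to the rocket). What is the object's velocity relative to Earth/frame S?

u = (u' + v)/(1 + u'v/c²)
Numerator: 0.3 + 0.74 = 1.04
Denominator: 1 + 0.222 = 1.222
u = 1.04/1.222 = 0.8511c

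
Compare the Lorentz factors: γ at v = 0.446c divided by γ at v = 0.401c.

γ₁ = 1/√(1 - 0.446²) = 1.1173
γ₂ = 1/√(1 - 0.401²) = 1.0916
γ₁/γ₂ = 1.1173/1.0916 = 1.024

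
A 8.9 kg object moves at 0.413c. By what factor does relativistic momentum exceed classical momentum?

p_rel = γmv, p_class = mv
Ratio = γ = 1/√(1 - 0.413²) = 1.098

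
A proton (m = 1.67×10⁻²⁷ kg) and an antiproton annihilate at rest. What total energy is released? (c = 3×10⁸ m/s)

Both particles have the same rest mass, so total mass = 2m
E = 2m·c² = 2 × 1.67×10⁻²⁷ × (3×10⁸)²
= 2 × 1.67×10⁻²⁷ × 9×10¹⁶
= 3.006×10⁻¹⁰ J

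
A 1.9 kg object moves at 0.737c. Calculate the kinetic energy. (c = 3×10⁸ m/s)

γ = 1/√(1 - 0.737²) = 1.47952
γ - 1 = 0.47952
KE = (γ-1)mc² = 0.47952 × 1.9 × (3×10⁸)² = 8.200×10¹⁶ J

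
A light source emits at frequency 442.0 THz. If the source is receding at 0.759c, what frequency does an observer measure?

β = v/c = 0.759
(1-β)/(1+β) = 0.241/1.759 = 0.1370
Doppler factor = √(0.1370) = 0.3701
f_obs = 442.0 × 0.3701 = 163.6 THz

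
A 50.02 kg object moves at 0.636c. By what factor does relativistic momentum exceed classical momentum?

p_rel = γmv, p_class = mv
Ratio = γ = 1/√(1 - 0.636²) = 1.296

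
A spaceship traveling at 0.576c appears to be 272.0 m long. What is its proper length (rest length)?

Contracted length L = 272.0 m
γ = 1/√(1 - 0.576²) = 1.223
L₀ = γL = 1.223 × 272.0 = 332.7 m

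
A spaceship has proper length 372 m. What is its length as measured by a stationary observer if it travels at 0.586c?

Proper length L₀ = 372 m
γ = 1/√(1 - 0.586²) = 1.2341
L = L₀/γ = 372/1.2341 = 301.4 m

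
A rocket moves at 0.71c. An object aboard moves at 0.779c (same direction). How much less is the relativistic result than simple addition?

Classical: u' + v = 0.779 + 0.71 = 1.489c
Relativistic: u = (0.779 + 0.71)/(1 + 0.55309) = 1.489/1.55309 = 0.9587c
Difference: 1.489 - 0.9587 = 0.5303c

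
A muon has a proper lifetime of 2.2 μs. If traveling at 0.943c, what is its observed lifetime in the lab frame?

Proper lifetime τ₀ = 2.2 μs
γ = 1/√(1 - 0.943²) = 3.005
τ = γτ₀ = 3.005 × 2.2 μs = 6.611 μs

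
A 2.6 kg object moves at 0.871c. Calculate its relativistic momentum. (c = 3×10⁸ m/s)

γ = 1/√(1 - 0.871²) = 2.035
v = 0.871 × 3×10⁸ = 2.613×10⁸ m/s
p = γmv = 2.035 × 2.6 × 2.613×10⁸ = 1.383×10⁹ kg·m/s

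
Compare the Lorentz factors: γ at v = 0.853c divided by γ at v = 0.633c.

γ₁ = 1/√(1 - 0.853²) = 1.916
γ₂ = 1/√(1 - 0.633²) = 1.292
γ₁/γ₂ = 1.916/1.292 = 1.483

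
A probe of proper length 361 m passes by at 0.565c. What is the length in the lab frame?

Proper length L₀ = 361 m
γ = 1/√(1 - 0.565²) = 1.212
L = L₀/γ = 361/1.212 = 297.9 m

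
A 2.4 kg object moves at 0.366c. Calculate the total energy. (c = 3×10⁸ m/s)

γ = 1/√(1 - 0.366²) = 1.0746
mc² = 2.4 × (3×10⁸)² = 2.160×10¹⁷ J
E = γmc² = 1.0746 × 2.160×10¹⁷ = 2.321×10¹⁷ J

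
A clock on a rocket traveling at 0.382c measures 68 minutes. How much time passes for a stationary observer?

Proper time Δt₀ = 68 minutes
γ = 1/√(1 - 0.382²) = 1.082
Δt = γΔt₀ = 1.082 × 68 = 73.58 minutes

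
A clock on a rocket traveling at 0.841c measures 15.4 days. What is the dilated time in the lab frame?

Proper time Δt₀ = 15.4 days
γ = 1/√(1 - 0.841²) = 1.848
Δt = γΔt₀ = 1.848 × 15.4 = 28.46 days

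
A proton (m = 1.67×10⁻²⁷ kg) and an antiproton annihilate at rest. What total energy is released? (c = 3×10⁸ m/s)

Both particles have the same rest mass, so total mass = 2m
E = 2m·c² = 2 × 1.67×10⁻²⁷ × (3×10⁸)²
= 2 × 1.67×10⁻²⁷ × 9×10¹⁶
= 3.006×10⁻¹⁰ J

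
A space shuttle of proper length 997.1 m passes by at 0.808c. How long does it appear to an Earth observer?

Proper length L₀ = 997.1 m
γ = 1/√(1 - 0.808²) = 1.6973
L = L₀/γ = 997.1/1.6973 = 587.5 m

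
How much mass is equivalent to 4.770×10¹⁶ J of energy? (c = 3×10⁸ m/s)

From E = mc², we get m = E/c²
c² = (3×10⁸)² = 9×10¹⁶ m²/s²
m = 4.770×10¹⁶ / 9×10¹⁶ = 0.5300 kg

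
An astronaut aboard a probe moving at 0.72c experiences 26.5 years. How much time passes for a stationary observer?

Proper time Δt₀ = 26.5 years
γ = 1/√(1 - 0.72²) = 1.441
Δt = γΔt₀ = 1.441 × 26.5 = 38.19 years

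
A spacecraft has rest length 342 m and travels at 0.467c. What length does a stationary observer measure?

Proper length L₀ = 342 m
γ = 1/√(1 - 0.467²) = 1.131
L = L₀/γ = 342/1.131 = 302.4 m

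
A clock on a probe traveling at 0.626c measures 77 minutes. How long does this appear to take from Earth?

Proper time Δt₀ = 77 minutes
γ = 1/√(1 - 0.626²) = 1.2823
Δt = γΔt₀ = 1.2823 × 77 = 98.74 minutes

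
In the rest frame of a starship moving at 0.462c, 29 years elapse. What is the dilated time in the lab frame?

Proper time Δt₀ = 29 years
γ = 1/√(1 - 0.462²) = 1.1275
Δt = γΔt₀ = 1.1275 × 29 = 32.70 years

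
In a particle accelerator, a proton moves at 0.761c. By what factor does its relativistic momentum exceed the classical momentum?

p_rel = γmv, p_class = mv
Ratio = γ = 1/√(1 - 0.761²)
= 1/√(0.420879) = 1.541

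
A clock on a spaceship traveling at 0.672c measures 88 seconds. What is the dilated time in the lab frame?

Proper time Δt₀ = 88 seconds
γ = 1/√(1 - 0.672²) = 1.350
Δt = γΔt₀ = 1.350 × 88 = 118.8 seconds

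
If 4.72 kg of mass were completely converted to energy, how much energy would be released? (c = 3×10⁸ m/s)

Using E = mc²:
c² = (3×10⁸)² = 9×10¹⁶ m²/s²
E = 4.72 × 9×10¹⁶ = 4.248×10¹⁷ J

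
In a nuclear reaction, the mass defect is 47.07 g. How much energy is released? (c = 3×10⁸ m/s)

Convert mass defect: Δm = 47.07 g = 0.04707 kg
E = Δm·c² = 0.04707 × (3×10⁸)²
= 0.04707 × 9×10¹⁶ = 4.236×10¹⁵ J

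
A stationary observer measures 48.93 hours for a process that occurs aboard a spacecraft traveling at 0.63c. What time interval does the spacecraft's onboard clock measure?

Dilated time Δt = 48.93 hours
γ = 1/√(1 - 0.63²) = 1.2877
Δt₀ = Δt/γ = 48.93/1.2877 = 38.00 hours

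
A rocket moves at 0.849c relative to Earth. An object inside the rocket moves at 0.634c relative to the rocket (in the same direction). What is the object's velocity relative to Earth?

u = (u' + v)/(1 + u'v/c²)
Numerator: 0.634 + 0.849 = 1.483
Denominator: 1 + 0.538266 = 1.538266
u = 1.483/1.538266 = 0.9641c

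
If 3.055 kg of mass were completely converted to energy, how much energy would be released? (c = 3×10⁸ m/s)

Using E = mc²:
c² = (3×10⁸)² = 9×10¹⁶ m²/s²
E = 3.055 × 9×10¹⁶ = 2.750×10¹⁷ J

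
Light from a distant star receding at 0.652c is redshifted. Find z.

β = 0.652
(1+β)/(1-β) = 1.652/0.348 = 4.747
√(4.747) = 2.179
z = 2.179 - 1 = 1.179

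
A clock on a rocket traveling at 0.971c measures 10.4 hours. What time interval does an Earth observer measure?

Proper time Δt₀ = 10.4 hours
γ = 1/√(1 - 0.971²) = 4.183
Δt = γΔt₀ = 4.183 × 10.4 = 43.50 hours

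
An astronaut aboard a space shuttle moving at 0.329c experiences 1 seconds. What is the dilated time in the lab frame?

Proper time Δt₀ = 1 seconds
γ = 1/√(1 - 0.329²) = 1.059
Δt = γΔt₀ = 1.059 × 1 = 1.059 seconds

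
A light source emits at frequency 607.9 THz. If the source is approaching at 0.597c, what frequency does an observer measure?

β = v/c = 0.597
(1+β)/(1-β) = 1.597/0.403 = 3.963
Doppler factor = √(3.963) = 1.991
f_obs = 607.9 × 1.991 = 1210 THz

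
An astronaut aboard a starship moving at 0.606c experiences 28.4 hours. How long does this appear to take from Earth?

Proper time Δt₀ = 28.4 hours
γ = 1/√(1 - 0.606²) = 1.257
Δt = γΔt₀ = 1.257 × 28.4 = 35.70 hours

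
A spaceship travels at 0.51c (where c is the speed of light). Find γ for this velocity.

v/c = 0.51, so (v/c)² = 0.2601
1 - (v/c)² = 0.7399
γ = 1/√(0.7399) = 1.163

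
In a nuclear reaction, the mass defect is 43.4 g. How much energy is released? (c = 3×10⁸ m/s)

Convert mass defect: Δm = 43.4 g = 0.0434 kg
E = Δm·c² = 0.0434 × (3×10⁸)²
= 0.0434 × 9×10¹⁶ = 3.906×10¹⁵ J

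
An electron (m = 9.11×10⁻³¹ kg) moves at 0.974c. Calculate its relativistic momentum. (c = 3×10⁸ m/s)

γ = 1/√(1 - 0.974²) = 4.414
v = 0.974 × 3×10⁸ = 2.922×10⁸ m/s
p = γmv = 4.414 × 9.11×10⁻³¹ × 2.922×10⁸ = 1.175×10⁻²¹ kg·m/s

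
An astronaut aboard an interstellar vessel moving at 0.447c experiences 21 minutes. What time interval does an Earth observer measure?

Proper time Δt₀ = 21 minutes
γ = 1/√(1 - 0.447²) = 1.118
Δt = γΔt₀ = 1.118 × 21 = 23.48 minutes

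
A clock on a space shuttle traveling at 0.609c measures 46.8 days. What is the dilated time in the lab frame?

Proper time Δt₀ = 46.8 days
γ = 1/√(1 - 0.609²) = 1.26076
Δt = γΔt₀ = 1.26076 × 46.8 = 59.00 days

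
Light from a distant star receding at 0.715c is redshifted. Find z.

β = 0.715
(1+β)/(1-β) = 1.715/0.285 = 6.018
√(6.018) = 2.453
z = 2.453 - 1 = 1.453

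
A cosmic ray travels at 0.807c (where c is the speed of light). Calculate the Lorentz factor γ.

v/c = 0.807, so (v/c)² = 0.651249
1 - (v/c)² = 0.348751
γ = 1/√(0.348751) = 1.693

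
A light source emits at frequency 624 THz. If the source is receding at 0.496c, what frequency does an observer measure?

β = v/c = 0.496
(1-β)/(1+β) = 0.504/1.496 = 0.3369
Doppler factor = √(0.3369) = 0.5804
f_obs = 624 × 0.5804 = 362.2 THz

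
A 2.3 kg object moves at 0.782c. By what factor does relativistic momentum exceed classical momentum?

p_rel = γmv, p_class = mv
Ratio = γ = 1/√(1 - 0.782²) = 1.604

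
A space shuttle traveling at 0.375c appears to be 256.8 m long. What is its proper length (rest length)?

Contracted length L = 256.8 m
γ = 1/√(1 - 0.375²) = 1.0787
L₀ = γL = 1.0787 × 256.8 = 277.0 m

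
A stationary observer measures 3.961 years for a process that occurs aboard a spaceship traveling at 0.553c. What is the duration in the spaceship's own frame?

Dilated time Δt = 3.961 years
γ = 1/√(1 - 0.553²) = 1.2002
Δt₀ = Δt/γ = 3.961/1.2002 = 3.300 years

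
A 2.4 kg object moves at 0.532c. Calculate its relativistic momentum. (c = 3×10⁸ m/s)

γ = 1/√(1 - 0.532²) = 1.181
v = 0.532 × 3×10⁸ = 1.596×10⁸ m/s
p = γmv = 1.181 × 2.4 × 1.596×10⁸ = 4.524×10⁸ kg·m/s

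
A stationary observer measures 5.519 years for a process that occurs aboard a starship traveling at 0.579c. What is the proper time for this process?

Dilated time Δt = 5.519 years
γ = 1/√(1 - 0.579²) = 1.2265
Δt₀ = Δt/γ = 5.519/1.2265 = 4.500 years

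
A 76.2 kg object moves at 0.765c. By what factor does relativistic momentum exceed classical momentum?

p_rel = γmv, p_class = mv
Ratio = γ = 1/√(1 - 0.765²) = 1.553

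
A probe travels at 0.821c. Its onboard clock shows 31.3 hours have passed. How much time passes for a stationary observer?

Proper time Δt₀ = 31.3 hours
γ = 1/√(1 - 0.821²) = 1.7515
Δt = γΔt₀ = 1.7515 × 31.3 = 54.82 hours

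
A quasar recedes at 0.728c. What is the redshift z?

β = 0.728
(1+β)/(1-β) = 1.728/0.272 = 6.353
√(6.353) = 2.521
z = 2.521 - 1 = 1.521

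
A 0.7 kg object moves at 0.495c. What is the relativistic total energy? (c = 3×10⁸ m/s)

γ = 1/√(1 - 0.495²) = 1.151
mc² = 0.7 × (3×10⁸)² = 6.300×10¹⁶ J
E = γmc² = 1.151 × 6.300×10¹⁶ = 7.251×10¹⁶ J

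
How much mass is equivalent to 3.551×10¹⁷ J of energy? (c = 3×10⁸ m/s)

From E = mc², we get m = E/c²
c² = (3×10⁸)² = 9×10¹⁶ m²/s²
m = 3.551×10¹⁷ / 9×10¹⁶ = 3.946 kg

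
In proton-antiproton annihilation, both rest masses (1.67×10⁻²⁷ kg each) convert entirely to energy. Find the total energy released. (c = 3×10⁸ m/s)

Both particles have the same rest mass, so total mass = 2m
E = 2m·c² = 2 × 1.67×10⁻²⁷ × (3×10⁸)²
= 2 × 1.67×10⁻²⁷ × 9×10¹⁶
= 3.006×10⁻¹⁰ J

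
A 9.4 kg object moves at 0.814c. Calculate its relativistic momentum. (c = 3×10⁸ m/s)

γ = 1/√(1 - 0.814²) = 1.7216
v = 0.814 × 3×10⁸ = 2.442×10⁸ m/s
p = γmv = 1.7216 × 9.4 × 2.442×10⁸ = 3.952×10⁹ kg·m/s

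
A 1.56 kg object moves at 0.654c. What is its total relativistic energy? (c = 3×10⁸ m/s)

γ = 1/√(1 - 0.654²) = 1.322
mc² = 1.56 × (3×10⁸)² = 1.404×10¹⁷ J
E = γmc² = 1.322 × 1.404×10¹⁷ = 1.856×10¹⁷ J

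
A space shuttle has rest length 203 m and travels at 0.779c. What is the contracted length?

Proper length L₀ = 203 m
γ = 1/√(1 - 0.779²) = 1.595
L = L₀/γ = 203/1.595 = 127.3 m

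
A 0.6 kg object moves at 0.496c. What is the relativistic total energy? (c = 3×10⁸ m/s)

γ = 1/√(1 - 0.496²) = 1.1516
mc² = 0.6 × (3×10⁸)² = 5.400×10¹⁶ J
E = γmc² = 1.1516 × 5.400×10¹⁶ = 6.219×10¹⁶ J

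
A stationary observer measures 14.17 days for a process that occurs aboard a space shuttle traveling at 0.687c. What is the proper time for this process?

Dilated time Δt = 14.17 days
γ = 1/√(1 - 0.687²) = 1.376
Δt₀ = Δt/γ = 14.17/1.376 = 10.30 days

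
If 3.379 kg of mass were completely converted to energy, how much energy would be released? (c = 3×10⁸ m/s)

Using E = mc²:
c² = (3×10⁸)² = 9×10¹⁶ m²/s²
E = 3.379 × 9×10¹⁶ = 3.041×10¹⁷ J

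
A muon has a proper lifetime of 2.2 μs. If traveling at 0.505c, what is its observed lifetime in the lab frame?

Proper lifetime τ₀ = 2.2 μs
γ = 1/√(1 - 0.505²) = 1.1586
τ = γτ₀ = 1.1586 × 2.2 μs = 2.549 μs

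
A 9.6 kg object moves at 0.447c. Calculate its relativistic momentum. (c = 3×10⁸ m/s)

γ = 1/√(1 - 0.447²) = 1.118
v = 0.447 × 3×10⁸ = 1.341×10⁸ m/s
p = γmv = 1.118 × 9.6 × 1.341×10⁸ = 1.439×10⁹ kg·m/s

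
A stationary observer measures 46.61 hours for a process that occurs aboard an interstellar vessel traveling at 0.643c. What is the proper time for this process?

Dilated time Δt = 46.61 hours
γ = 1/√(1 - 0.643²) = 1.3057
Δt₀ = Δt/γ = 46.61/1.3057 = 35.70 hours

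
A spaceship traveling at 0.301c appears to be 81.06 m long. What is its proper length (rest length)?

Contracted length L = 81.06 m
γ = 1/√(1 - 0.301²) = 1.0486
L₀ = γL = 1.0486 × 81.06 = 85.00 m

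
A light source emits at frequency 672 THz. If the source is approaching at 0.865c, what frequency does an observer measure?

β = v/c = 0.865
(1+β)/(1-β) = 1.865/0.135 = 13.815
Doppler factor = √(13.815) = 3.717
f_obs = 672 × 3.717 = 2498 THz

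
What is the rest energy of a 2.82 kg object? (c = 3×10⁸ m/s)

c² = (3×10⁸)² = 9.000×10¹⁶ m²/s²
E₀ = mc² = 2.82 × 9.000×10¹⁶ = 2.538×10¹⁷ J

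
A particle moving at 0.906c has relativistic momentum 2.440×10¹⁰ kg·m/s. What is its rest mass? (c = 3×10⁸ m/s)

γ = 1/√(1 - 0.906²) = 2.3625
v = 0.906 × 3×10⁸ = 2.718×10⁸ m/s
m = p/(γv) = 2.440×10¹⁰/(2.3625 × 2.718×10⁸) = 38.00 kg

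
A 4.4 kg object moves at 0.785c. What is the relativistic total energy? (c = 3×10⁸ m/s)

γ = 1/√(1 - 0.785²) = 1.6142
mc² = 4.4 × (3×10⁸)² = 3.960×10¹⁷ J
E = γmc² = 1.6142 × 3.960×10¹⁷ = 6.392×10¹⁷ J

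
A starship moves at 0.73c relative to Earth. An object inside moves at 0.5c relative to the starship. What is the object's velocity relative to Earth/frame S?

u = (u' + v)/(1 + u'v/c²)
Numerator: 0.5 + 0.73 = 1.23
Denominator: 1 + 0.365 = 1.365
u = 1.23/1.365 = 0.9011c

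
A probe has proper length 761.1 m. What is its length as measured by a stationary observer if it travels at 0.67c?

Proper length L₀ = 761.1 m
γ = 1/√(1 - 0.67²) = 1.347
L = L₀/γ = 761.1/1.347 = 565.0 m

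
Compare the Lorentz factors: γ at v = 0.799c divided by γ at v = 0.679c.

γ₁ = 1/√(1 - 0.799²) = 1.663
γ₂ = 1/√(1 - 0.679²) = 1.362
γ₁/γ₂ = 1.663/1.362 = 1.221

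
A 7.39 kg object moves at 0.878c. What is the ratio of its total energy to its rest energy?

E = γmc², E₀ = mc²
E/E₀ = γ = 1/√(1 - 0.878²) = 2.089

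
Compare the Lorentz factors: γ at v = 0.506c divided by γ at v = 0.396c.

γ₁ = 1/√(1 - 0.506²) = 1.1594
γ₂ = 1/√(1 - 0.396²) = 1.0890
γ₁/γ₂ = 1.1594/1.0890 = 1.065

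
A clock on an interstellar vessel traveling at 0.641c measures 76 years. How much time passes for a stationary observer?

Proper time Δt₀ = 76 years
γ = 1/√(1 - 0.641²) = 1.3029
Δt = γΔt₀ = 1.3029 × 76 = 99.02 years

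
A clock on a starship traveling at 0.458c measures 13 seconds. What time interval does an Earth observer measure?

Proper time Δt₀ = 13 seconds
γ = 1/√(1 - 0.458²) = 1.1249
Δt = γΔt₀ = 1.1249 × 13 = 14.62 seconds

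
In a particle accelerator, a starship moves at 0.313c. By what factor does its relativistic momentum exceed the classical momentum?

p_rel = γmv, p_class = mv
Ratio = γ = 1/√(1 - 0.313²)
= 1/√(0.902031) = 1.053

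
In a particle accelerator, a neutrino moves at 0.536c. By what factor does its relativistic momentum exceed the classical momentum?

p_rel = γmv, p_class = mv
Ratio = γ = 1/√(1 - 0.536²)
= 1/√(0.712704) = 1.185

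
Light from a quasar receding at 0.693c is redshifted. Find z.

β = 0.693
(1+β)/(1-β) = 1.693/0.307 = 5.515
√(5.515) = 2.348
z = 2.348 - 1 = 1.348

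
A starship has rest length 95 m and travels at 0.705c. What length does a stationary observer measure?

Proper length L₀ = 95 m
γ = 1/√(1 - 0.705²) = 1.41002
L = L₀/γ = 95/1.41002 = 67.37 m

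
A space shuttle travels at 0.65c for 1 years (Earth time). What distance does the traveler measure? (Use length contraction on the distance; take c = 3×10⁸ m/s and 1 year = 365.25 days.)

Earth distance: d = v × t = 0.65c × 1 yr = 6.154×10¹⁵ m
γ = 1.316
d' = d/γ = 6.154×10¹⁵/1.316 = 4.676×10¹⁵ m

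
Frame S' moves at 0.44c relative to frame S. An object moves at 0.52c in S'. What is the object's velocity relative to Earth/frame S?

u = (u' + v)/(1 + u'v/c²)
Numerator: 0.52 + 0.44 = 0.96
Denominator: 1 + 0.2288 = 1.2288
u = 0.96/1.2288 = 0.7813c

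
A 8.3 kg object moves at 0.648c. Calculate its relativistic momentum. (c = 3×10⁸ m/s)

γ = 1/√(1 - 0.648²) = 1.31296
v = 0.648 × 3×10⁸ = 1.944×10⁸ m/s
p = γmv = 1.31296 × 8.3 × 1.944×10⁸ = 2.118×10⁹ kg·m/s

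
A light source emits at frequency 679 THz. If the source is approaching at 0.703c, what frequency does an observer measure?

β = v/c = 0.703
(1+β)/(1-β) = 1.703/0.297 = 5.734
Doppler factor = √(5.734) = 2.395
f_obs = 679 × 2.395 = 1626 THz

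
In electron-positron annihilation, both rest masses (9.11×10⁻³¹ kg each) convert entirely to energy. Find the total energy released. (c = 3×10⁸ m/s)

Both particles have the same rest mass, so total mass = 2m
E = 2m·c² = 2 × 9.11×10⁻³¹ × (3×10⁸)²
= 2 × 9.11×10⁻³¹ × 9×10¹⁶
= 1.640×10⁻¹³ J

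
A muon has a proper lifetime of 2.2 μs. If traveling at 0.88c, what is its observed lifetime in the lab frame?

Proper lifetime τ₀ = 2.2 μs
γ = 1/√(1 - 0.88²) = 2.1054
τ = γτ₀ = 2.1054 × 2.2 μs = 4.632 μs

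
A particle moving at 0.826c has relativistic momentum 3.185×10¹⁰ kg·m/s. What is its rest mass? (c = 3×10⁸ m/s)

γ = 1/√(1 - 0.826²) = 1.774
v = 0.826 × 3×10⁸ = 2.478×10⁸ m/s
m = p/(γv) = 3.185×10¹⁰/(1.774 × 2.478×10⁸) = 72.45 kg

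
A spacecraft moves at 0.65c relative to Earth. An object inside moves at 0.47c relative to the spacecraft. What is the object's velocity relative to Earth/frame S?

u = (u' + v)/(1 + u'v/c²)
Numerator: 0.47 + 0.65 = 1.12
Denominator: 1 + 0.3055 = 1.3055
u = 1.12/1.3055 = 0.8579c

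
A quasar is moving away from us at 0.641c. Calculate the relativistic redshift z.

β = 0.641
(1+β)/(1-β) = 1.641/0.359 = 4.571
√(4.571) = 2.138
z = 2.138 - 1 = 1.138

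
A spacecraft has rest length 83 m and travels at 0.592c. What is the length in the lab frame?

Proper length L₀ = 83 m
γ = 1/√(1 - 0.592²) = 1.2408
L = L₀/γ = 83/1.2408 = 66.89 m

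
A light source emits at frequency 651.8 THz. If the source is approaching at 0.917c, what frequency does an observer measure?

β = v/c = 0.917
(1+β)/(1-β) = 1.917/0.083 = 23.0964
Doppler factor = √(23.0964) = 4.8059
f_obs = 651.8 × 4.8059 = 3132 THz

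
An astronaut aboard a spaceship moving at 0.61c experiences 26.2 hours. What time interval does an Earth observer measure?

Proper time Δt₀ = 26.2 hours
γ = 1/√(1 - 0.61²) = 1.262
Δt = γΔt₀ = 1.262 × 26.2 = 33.06 hours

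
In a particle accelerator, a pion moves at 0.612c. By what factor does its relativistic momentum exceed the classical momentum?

p_rel = γmv, p_class = mv
Ratio = γ = 1/√(1 - 0.612²)
= 1/√(0.625456) = 1.264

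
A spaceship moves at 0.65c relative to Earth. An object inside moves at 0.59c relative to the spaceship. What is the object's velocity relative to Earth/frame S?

u = (u' + v)/(1 + u'v/c²)
Numerator: 0.59 + 0.65 = 1.24
Denominator: 1 + 0.3835 = 1.3835
u = 1.24/1.3835 = 0.8963c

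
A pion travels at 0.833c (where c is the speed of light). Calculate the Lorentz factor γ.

v/c = 0.833, so (v/c)² = 0.693889
1 - (v/c)² = 0.306111
γ = 1/√(0.306111) = 1.807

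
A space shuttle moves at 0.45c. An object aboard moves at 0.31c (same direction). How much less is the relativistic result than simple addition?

Classical: u' + v = 0.31 + 0.45 = 0.76c
Relativistic: u = (0.31 + 0.45)/(1 + 0.1395) = 0.76/1.1395 = 0.66696c
Difference: 0.76 - 0.66696 = 0.09304c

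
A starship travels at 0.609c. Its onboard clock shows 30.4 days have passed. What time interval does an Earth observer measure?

Proper time Δt₀ = 30.4 days
γ = 1/√(1 - 0.609²) = 1.261
Δt = γΔt₀ = 1.261 × 30.4 = 38.33 days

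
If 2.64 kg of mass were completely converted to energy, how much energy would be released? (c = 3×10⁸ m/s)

Using E = mc²:
c² = (3×10⁸)² = 9×10¹⁶ m²/s²
E = 2.64 × 9×10¹⁶ = 2.376×10¹⁷ J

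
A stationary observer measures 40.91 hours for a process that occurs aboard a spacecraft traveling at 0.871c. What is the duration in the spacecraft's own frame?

Dilated time Δt = 40.91 hours
γ = 1/√(1 - 0.871²) = 2.035
Δt₀ = Δt/γ = 40.91/2.035 = 20.10 hours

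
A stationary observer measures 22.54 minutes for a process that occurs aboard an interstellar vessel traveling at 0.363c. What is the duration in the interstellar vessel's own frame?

Dilated time Δt = 22.54 minutes
γ = 1/√(1 - 0.363²) = 1.0732
Δt₀ = Δt/γ = 22.54/1.0732 = 21.00 minutes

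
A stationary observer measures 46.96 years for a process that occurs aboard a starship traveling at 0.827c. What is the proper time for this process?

Dilated time Δt = 46.96 years
γ = 1/√(1 - 0.827²) = 1.779
Δt₀ = Δt/γ = 46.96/1.779 = 26.40 years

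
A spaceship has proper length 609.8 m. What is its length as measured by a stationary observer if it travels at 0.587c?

Proper length L₀ = 609.8 m
γ = 1/√(1 - 0.587²) = 1.2352
L = L₀/γ = 609.8/1.2352 = 493.7 m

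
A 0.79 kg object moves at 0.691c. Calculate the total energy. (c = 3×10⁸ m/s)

γ = 1/√(1 - 0.691²) = 1.3834
mc² = 0.79 × (3×10⁸)² = 7.110×10¹⁶ J
E = γmc² = 1.3834 × 7.110×10¹⁶ = 9.836×10¹⁶ J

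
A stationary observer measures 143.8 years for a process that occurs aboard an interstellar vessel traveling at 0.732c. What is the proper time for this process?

Dilated time Δt = 143.8 years
γ = 1/√(1 - 0.732²) = 1.4678
Δt₀ = Δt/γ = 143.8/1.4678 = 97.97 years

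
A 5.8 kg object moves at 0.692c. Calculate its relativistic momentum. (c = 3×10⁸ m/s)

γ = 1/√(1 - 0.692²) = 1.385
v = 0.692 × 3×10⁸ = 2.076×10⁸ m/s
p = γmv = 1.385 × 5.8 × 2.076×10⁸ = 1.668×10⁹ kg·m/s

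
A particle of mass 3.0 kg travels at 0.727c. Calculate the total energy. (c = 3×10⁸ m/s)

γ = 1/√(1 - 0.727²) = 1.4564
mc² = 3.0 × (3×10⁸)² = 2.700×10¹⁷ J
E = γmc² = 1.4564 × 2.700×10¹⁷ = 3.932×10¹⁷ J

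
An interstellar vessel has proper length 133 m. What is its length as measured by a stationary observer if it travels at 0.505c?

Proper length L₀ = 133 m
γ = 1/√(1 - 0.505²) = 1.159
L = L₀/γ = 133/1.159 = 114.8 m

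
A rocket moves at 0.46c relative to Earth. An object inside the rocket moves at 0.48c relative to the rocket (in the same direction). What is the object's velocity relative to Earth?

u = (u' + v)/(1 + u'v/c²)
Numerator: 0.48 + 0.46 = 0.94
Denominator: 1 + 0.2208 = 1.2208
u = 0.94/1.2208 = 0.7700c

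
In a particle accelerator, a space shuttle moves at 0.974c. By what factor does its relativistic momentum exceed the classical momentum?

p_rel = γmv, p_class = mv
Ratio = γ = 1/√(1 - 0.974²)
= 1/√(0.051324) = 4.414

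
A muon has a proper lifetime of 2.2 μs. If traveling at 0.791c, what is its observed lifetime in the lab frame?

Proper lifetime τ₀ = 2.2 μs
γ = 1/√(1 - 0.791²) = 1.6345
τ = γτ₀ = 1.6345 × 2.2 μs = 3.596 μs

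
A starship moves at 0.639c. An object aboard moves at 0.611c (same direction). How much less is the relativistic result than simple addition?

Classical: u' + v = 0.611 + 0.639 = 1.25c
Relativistic: u = (0.611 + 0.639)/(1 + 0.390429) = 1.25/1.390429 = 0.8990c
Difference: 1.25 - 0.8990 = 0.3510c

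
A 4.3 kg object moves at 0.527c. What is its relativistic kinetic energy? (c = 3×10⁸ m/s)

γ = 1/√(1 - 0.527²) = 1.17666
γ - 1 = 0.17666
KE = (γ-1)mc² = 0.17666 × 4.3 × (3×10⁸)² = 6.837×10¹⁶ J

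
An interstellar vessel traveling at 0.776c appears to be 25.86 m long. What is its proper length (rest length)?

Contracted length L = 25.86 m
γ = 1/√(1 - 0.776²) = 1.5855
L₀ = γL = 1.5855 × 25.86 = 41.00 m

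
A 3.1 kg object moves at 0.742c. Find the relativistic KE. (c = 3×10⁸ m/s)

γ = 1/√(1 - 0.742²) = 1.4916
γ - 1 = 0.4916
KE = (γ-1)mc² = 0.4916 × 3.1 × (3×10⁸)² = 1.372×10¹⁷ J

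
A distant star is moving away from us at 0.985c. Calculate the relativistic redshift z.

β = 0.985
(1+β)/(1-β) = 1.985/0.015 = 132.3
√(132.3) = 11.50
z = 11.50 - 1 = 10.50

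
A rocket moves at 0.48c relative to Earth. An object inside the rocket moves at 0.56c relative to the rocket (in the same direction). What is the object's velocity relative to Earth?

u = (u' + v)/(1 + u'v/c²)
Numerator: 0.56 + 0.48 = 1.04
Denominator: 1 + 0.2688 = 1.2688
u = 1.04/1.2688 = 0.8197c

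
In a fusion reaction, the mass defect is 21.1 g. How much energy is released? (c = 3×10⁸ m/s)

Convert mass defect: Δm = 21.1 g = 0.0211 kg
E = Δm·c² = 0.0211 × (3×10⁸)²
= 0.0211 × 9×10¹⁶ = 1.899×10¹⁵ J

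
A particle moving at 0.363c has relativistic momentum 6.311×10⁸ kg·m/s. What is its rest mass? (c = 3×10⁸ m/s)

γ = 1/√(1 - 0.363²) = 1.0732
v = 0.363 × 3×10⁸ = 1.089×10⁸ m/s
m = p/(γv) = 6.311×10⁸/(1.0732 × 1.089×10⁸) = 5.400 kg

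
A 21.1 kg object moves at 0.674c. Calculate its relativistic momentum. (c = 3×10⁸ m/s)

γ = 1/√(1 - 0.674²) = 1.3537
v = 0.674 × 3×10⁸ = 2.022×10⁸ m/s
p = γmv = 1.3537 × 21.1 × 2.022×10⁸ = 5.775×10⁹ kg·m/s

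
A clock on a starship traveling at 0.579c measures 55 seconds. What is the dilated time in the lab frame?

Proper time Δt₀ = 55 seconds
γ = 1/√(1 - 0.579²) = 1.2265
Δt = γΔt₀ = 1.2265 × 55 = 67.46 seconds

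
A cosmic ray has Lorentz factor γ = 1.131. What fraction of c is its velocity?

From γ = 1/√(1 - v²/c²):
1/γ² = 1/1.131² = 0.78176
v²/c² = 1 - 0.78176 = 0.21824
v/c = √(0.21824) = 0.4672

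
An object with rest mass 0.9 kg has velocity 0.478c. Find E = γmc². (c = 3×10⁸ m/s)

γ = 1/√(1 - 0.478²) = 1.1385
mc² = 0.9 × (3×10⁸)² = 8.100×10¹⁶ J
E = γmc² = 1.1385 × 8.100×10¹⁶ = 9.222×10¹⁶ J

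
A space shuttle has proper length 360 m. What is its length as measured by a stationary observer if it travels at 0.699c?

Proper length L₀ = 360 m
γ = 1/√(1 - 0.699²) = 1.3984
L = L₀/γ = 360/1.3984 = 257.4 m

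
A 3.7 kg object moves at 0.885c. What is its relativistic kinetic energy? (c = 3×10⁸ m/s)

γ = 1/√(1 - 0.885²) = 2.1478
γ - 1 = 1.1478
KE = (γ-1)mc² = 1.1478 × 3.7 × (3×10⁸)² = 3.822×10¹⁷ J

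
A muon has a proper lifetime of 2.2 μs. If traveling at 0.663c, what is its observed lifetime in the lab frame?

Proper lifetime τ₀ = 2.2 μs
γ = 1/√(1 - 0.663²) = 1.336
τ = γτ₀ = 1.336 × 2.2 μs = 2.939 μs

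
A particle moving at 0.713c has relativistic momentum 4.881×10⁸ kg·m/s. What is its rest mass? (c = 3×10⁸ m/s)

γ = 1/√(1 - 0.713²) = 1.426
v = 0.713 × 3×10⁸ = 2.139×10⁸ m/s
m = p/(γv) = 4.881×10⁸/(1.426 × 2.139×10⁸) = 1.600 kg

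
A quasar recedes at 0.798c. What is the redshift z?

β = 0.798
(1+β)/(1-β) = 1.798/0.202 = 8.901
√(8.901) = 2.983
z = 2.983 - 1 = 1.983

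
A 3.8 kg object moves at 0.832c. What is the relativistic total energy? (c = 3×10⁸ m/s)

γ = 1/√(1 - 0.832²) = 1.8025
mc² = 3.8 × (3×10⁸)² = 3.420×10¹⁷ J
E = γmc² = 1.8025 × 3.420×10¹⁷ = 6.165×10¹⁷ J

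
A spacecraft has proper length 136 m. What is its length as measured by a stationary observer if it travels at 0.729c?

Proper length L₀ = 136 m
γ = 1/√(1 - 0.729²) = 1.461
L = L₀/γ = 136/1.461 = 93.09 m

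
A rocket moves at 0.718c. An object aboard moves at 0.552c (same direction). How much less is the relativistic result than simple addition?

Classical: u' + v = 0.552 + 0.718 = 1.27c
Relativistic: u = (0.552 + 0.718)/(1 + 0.396336) = 1.27/1.396336 = 0.9095c
Difference: 1.27 - 0.9095 = 0.3605c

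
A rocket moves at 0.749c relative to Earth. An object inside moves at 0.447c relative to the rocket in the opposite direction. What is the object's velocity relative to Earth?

Object's velocity in rocket frame is u' = -0.447c
u = (u' + v)/(1 + u'v/c²) = (v - 0.447)/(1 - 0.447·v/c²)
Numerator: 0.749 - 0.447 = 0.302
Denominator: 1 - 0.334803 = 0.665197
u = 0.302/0.665197 = 0.4540c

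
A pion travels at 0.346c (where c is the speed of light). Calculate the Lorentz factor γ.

v/c = 0.346, so (v/c)² = 0.119716
1 - (v/c)² = 0.880284
γ = 1/√(0.880284) = 1.066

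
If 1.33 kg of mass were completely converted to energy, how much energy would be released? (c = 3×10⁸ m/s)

Using E = mc²:
c² = (3×10⁸)² = 9×10¹⁶ m²/s²
E = 1.33 × 9×10¹⁶ = 1.197×10¹⁷ J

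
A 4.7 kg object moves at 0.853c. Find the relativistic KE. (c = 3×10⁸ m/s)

γ = 1/√(1 - 0.853²) = 1.916
γ - 1 = 0.9160
KE = (γ-1)mc² = 0.9160 × 4.7 × (3×10⁸)² = 3.875×10¹⁷ J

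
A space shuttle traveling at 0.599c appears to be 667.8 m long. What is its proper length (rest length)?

Contracted length L = 667.8 m
γ = 1/√(1 - 0.599²) = 1.24883
L₀ = γL = 1.24883 × 667.8 = 834.0 m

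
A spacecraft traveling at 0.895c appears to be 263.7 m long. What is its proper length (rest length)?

Contracted length L = 263.7 m
γ = 1/√(1 - 0.895²) = 2.242
L₀ = γL = 2.242 × 263.7 = 591.2 m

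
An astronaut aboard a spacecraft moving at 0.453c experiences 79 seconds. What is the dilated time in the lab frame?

Proper time Δt₀ = 79 seconds
γ = 1/√(1 - 0.453²) = 1.1217
Δt = γΔt₀ = 1.1217 × 79 = 88.61 seconds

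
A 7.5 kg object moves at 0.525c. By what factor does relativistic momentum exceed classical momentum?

p_rel = γmv, p_class = mv
Ratio = γ = 1/√(1 - 0.525²) = 1.175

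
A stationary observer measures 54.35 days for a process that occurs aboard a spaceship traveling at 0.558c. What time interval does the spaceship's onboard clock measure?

Dilated time Δt = 54.35 days
γ = 1/√(1 - 0.558²) = 1.205
Δt₀ = Δt/γ = 54.35/1.205 = 45.10 days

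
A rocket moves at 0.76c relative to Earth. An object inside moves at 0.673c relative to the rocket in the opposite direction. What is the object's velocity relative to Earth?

Object's velocity in rocket frame is u' = -0.673c
u = (u' + v)/(1 + u'v/c²) = (v - 0.673)/(1 - 0.673·v/c²)
Numerator: 0.76 - 0.673 = 0.087
Denominator: 1 - 0.51148 = 0.48852
u = 0.087/0.48852 = 0.1781c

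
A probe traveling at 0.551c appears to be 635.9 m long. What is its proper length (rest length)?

Contracted length L = 635.9 m
γ = 1/√(1 - 0.551²) = 1.1983
L₀ = γL = 1.1983 × 635.9 = 762.0 m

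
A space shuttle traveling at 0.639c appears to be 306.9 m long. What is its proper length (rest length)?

Contracted length L = 306.9 m
γ = 1/√(1 - 0.639²) = 1.300
L₀ = γL = 1.300 × 306.9 = 399.0 m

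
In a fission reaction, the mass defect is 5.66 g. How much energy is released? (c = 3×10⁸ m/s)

Convert mass defect: Δm = 5.66 g = 0.00566 kg
E = Δm·c² = 0.00566 × (3×10⁸)²
= 0.00566 × 9×10¹⁶ = 5.094×10¹⁴ J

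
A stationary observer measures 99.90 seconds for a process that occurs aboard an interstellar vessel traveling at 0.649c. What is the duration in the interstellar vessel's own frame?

Dilated time Δt = 99.90 seconds
γ = 1/√(1 - 0.649²) = 1.3144
Δt₀ = Δt/γ = 99.90/1.3144 = 76.00 seconds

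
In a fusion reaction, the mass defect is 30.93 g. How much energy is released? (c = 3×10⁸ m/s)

Convert mass defect: Δm = 30.93 g = 0.03093 kg
E = Δm·c² = 0.03093 × (3×10⁸)²
= 0.03093 × 9×10¹⁶ = 2.784×10¹⁵ J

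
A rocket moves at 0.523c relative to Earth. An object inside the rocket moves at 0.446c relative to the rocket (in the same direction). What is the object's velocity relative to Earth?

u = (u' + v)/(1 + u'v/c²)
Numerator: 0.446 + 0.523 = 0.969
Denominator: 1 + 0.233258 = 1.233258
u = 0.969/1.233258 = 0.7857c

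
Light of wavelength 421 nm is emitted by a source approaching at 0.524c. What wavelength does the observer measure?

β = 0.524
Wavelength Doppler factor = √(0.476/1.524) = √(0.31234) = 0.5589
λ_obs = 421 × 0.5589 = 235.3 nm (blueshift)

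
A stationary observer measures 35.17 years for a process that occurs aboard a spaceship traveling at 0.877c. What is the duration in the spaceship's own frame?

Dilated time Δt = 35.17 years
γ = 1/√(1 - 0.877²) = 2.081
Δt₀ = Δt/γ = 35.17/2.081 = 16.90 years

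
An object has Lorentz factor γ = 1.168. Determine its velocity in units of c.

From γ = 1/√(1 - v²/c²):
1/γ² = 1/1.168² = 0.7330
v²/c² = 1 - 0.7330 = 0.2670
v/c = √(0.2670) = 0.5167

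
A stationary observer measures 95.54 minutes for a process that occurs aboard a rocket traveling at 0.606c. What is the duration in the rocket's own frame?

Dilated time Δt = 95.54 minutes
γ = 1/√(1 - 0.606²) = 1.2571
Δt₀ = Δt/γ = 95.54/1.2571 = 76.00 minutes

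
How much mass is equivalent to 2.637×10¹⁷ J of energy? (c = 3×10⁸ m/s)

From E = mc², we get m = E/c²
c² = (3×10⁸)² = 9×10¹⁶ m²/s²
m = 2.637×10¹⁷ / 9×10¹⁶ = 2.930 kg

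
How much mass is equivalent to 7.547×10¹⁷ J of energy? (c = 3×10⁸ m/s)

From E = mc², we get m = E/c²
c² = (3×10⁸)² = 9×10¹⁶ m²/s²
m = 7.547×10¹⁷ / 9×10¹⁶ = 8.386 kg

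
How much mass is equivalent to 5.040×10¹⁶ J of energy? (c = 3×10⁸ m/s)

From E = mc², we get m = E/c²
c² = (3×10⁸)² = 9×10¹⁶ m²/s²
m = 5.040×10¹⁶ / 9×10¹⁶ = 0.5600 kg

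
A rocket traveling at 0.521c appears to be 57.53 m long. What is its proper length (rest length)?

Contracted length L = 57.53 m
γ = 1/√(1 - 0.521²) = 1.1716
L₀ = γL = 1.1716 × 57.53 = 67.40 m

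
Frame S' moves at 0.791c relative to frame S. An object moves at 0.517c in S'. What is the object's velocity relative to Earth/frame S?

u = (u' + v)/(1 + u'v/c²)
Numerator: 0.517 + 0.791 = 1.308
Denominator: 1 + 0.408947 = 1.408947
u = 1.308/1.408947 = 0.9284c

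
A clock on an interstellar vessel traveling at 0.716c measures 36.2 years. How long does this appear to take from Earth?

Proper time Δt₀ = 36.2 years
γ = 1/√(1 - 0.716²) = 1.4325
Δt = γΔt₀ = 1.4325 × 36.2 = 51.86 years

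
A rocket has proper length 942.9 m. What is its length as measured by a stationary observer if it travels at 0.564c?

Proper length L₀ = 942.9 m
γ = 1/√(1 - 0.564²) = 1.211
L = L₀/γ = 942.9/1.211 = 778.6 m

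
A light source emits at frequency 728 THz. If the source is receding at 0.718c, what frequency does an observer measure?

β = v/c = 0.718
(1-β)/(1+β) = 0.282/1.718 = 0.1641
Doppler factor = √(0.1641) = 0.4051
f_obs = 728 × 0.4051 = 294.9 THz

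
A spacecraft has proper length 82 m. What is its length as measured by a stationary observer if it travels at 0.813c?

Proper length L₀ = 82 m
γ = 1/√(1 - 0.813²) = 1.7174
L = L₀/γ = 82/1.7174 = 47.75 m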